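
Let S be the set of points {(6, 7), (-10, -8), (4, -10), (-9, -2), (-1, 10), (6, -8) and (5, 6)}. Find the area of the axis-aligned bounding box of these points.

320

x ranges over [-10, 6], width 16.
y ranges over [-10, 10], height 20.
Area = 16 × 20 = 320.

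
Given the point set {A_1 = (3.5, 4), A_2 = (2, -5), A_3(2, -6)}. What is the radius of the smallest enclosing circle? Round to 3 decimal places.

5.056

Side lengths²: A_1A_2² = 83.25, A_1A_3² = 102.25, A_2A_3² = 1.
Since A_1A_3² = 102.25 ≥ 83.25 + 1 = 84.25, the angle opposite A_1A_3 is not acute, so the smallest enclosing circle has A_1A_3 as diameter.
Centre = midpoint of A_1A_3 = (2.75, -1), r² = 102.25/4 = 25.5625.
r = √(25.5625) ≈ 5.056.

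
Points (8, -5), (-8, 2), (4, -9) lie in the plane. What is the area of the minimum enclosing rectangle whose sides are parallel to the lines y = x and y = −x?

103.5

In coordinates u = x + y, v = x − y the rectangle is axis-aligned; the map (x,y)→(u,v) scales areas by 2.
u-values: 3, -6, -5; range = 3 − (-6) = 9.
v-values: 13, -10, 13; range = 13 − (-10) = 23.
Area = (9 × 23) / 2 = 103.5.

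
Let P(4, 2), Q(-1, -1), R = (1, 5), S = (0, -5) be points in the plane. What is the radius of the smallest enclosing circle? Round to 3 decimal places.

5.025

By Welzl's lemma the MEC is supported by two points (diametrically opposite) or three points (on a circumcircle).
The farthest pair is R–S with squared distance 101. The circle on this segment as diameter has centre (0.5, 0) and r² = 101/4 = 25.25.
Check P: distance² to centre = 16.25 ≤ 25.25, so it lies inside.
All remaining points lie in this disk, and no smaller disk contains both endpoints, so this is the minimum enclosing circle.
r = √(25.25) ≈ 5.025.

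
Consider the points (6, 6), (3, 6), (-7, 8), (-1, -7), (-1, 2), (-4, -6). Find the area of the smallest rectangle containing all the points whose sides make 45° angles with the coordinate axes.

231

In coordinates u = x + y, v = x − y the rectangle is axis-aligned; the map (x,y)→(u,v) scales areas by 2.
u-values: 12, 9, 1, -8, 1, -10; range = 12 − (-10) = 22.
v-values: 0, -3, -15, 6, -3, 2; range = 6 − (-15) = 21.
Area = (22 × 21) / 2 = 231.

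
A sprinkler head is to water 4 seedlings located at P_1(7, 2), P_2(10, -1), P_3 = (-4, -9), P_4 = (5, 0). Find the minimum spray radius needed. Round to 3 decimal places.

The farthest pair is P_2–P_3 with squared distance 260. The circle on this segment as diameter has centre (3, -5) and r² = 260/4 = 65.
Check P_1: distance² to centre = 65 ≤ 65, so it lies inside.
All remaining points lie in this disk, and no smaller disk contains both endpoints, so this is the minimum enclosing circle.
r = √65 ≈ 8.062.

8.062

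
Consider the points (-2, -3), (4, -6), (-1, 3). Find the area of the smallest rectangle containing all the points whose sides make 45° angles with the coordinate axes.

49

In coordinates u = x + y, v = x − y the rectangle is axis-aligned; the map (x,y)→(u,v) scales areas by 2.
u-values: -5, -2, 2; range = 2 − (-5) = 7.
v-values: 1, 10, -4; range = 10 − (-4) = 14.
Area = (7 × 14) / 2 = 49.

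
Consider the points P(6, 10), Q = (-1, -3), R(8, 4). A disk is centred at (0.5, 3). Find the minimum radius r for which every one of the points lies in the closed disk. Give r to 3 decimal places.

8.902

The required radius is the distance from (0.5, 3) to the farthest point.
Squared distances: 79.25, 38.25, 57.25.
Maximum is 79.25, attained at P.
r = √(79.25) ≈ 8.902.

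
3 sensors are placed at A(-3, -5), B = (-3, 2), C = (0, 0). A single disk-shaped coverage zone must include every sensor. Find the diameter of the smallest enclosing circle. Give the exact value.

7

Side lengths²: AB² = 49, AC² = 34, BC² = 13.
Since AB² = 49 ≥ 34 + 13 = 47, the angle opposite AB is not acute, so the smallest enclosing circle has AB as diameter.
Centre = midpoint of AB = (-3, -1.5), r² = 49/4 = 12.25.
Diameter = 2r = 2√(12.25) = 7.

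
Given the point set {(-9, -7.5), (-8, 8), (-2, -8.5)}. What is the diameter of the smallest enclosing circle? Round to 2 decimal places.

17.56

Call the three points A, B, C in the order given.
Side lengths²: AB² = 241.25, AC² = 50, BC² = 308.25.
Since BC² = 308.25 ≥ 241.25 + 50 = 291.25, the angle opposite BC is not acute, so the smallest enclosing circle has BC as diameter.
Centre = midpoint of BC = (-5, -0.25), r² = 308.25/4 = 77.0625.
Diameter = 2r = 2√(77.0625) ≈ 17.56.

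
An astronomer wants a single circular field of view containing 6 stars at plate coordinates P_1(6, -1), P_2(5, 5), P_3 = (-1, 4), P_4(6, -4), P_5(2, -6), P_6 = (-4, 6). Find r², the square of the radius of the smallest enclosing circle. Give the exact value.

A smallest enclosing disk is always determined by at most three of the input points on its boundary.
The farthest pair is P_4–P_6 with squared distance 200. The circle on this segment as diameter has centre (1, 1) and r² = 200/4 = 50.
Check P_1: distance² to centre = 29 ≤ 50, so it lies inside.
All remaining points lie in this disk, and no smaller disk contains both endpoints, so this is the minimum enclosing circle.

50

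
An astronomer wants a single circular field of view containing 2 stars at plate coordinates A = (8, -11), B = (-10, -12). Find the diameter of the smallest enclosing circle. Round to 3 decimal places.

18.028

The smallest circle enclosing two points has them as diameter endpoints.
Centre = midpoint = (-1, -11.5); r² = |AB|²/4 = 325/4 = 81.25.
Diameter = 2r = 2√(81.25) ≈ 18.028.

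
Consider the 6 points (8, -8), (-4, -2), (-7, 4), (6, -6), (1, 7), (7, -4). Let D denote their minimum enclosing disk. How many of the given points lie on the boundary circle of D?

A smallest enclosing disk is always determined by at most three of the input points on its boundary.
The farthest pair is (8, -8)–(-7, 4) with squared distance 369. The circle on this segment as diameter has centre (0.5, -2) and r² = 369/4 = 92.25.
Check (-4, -2): distance² to centre = 20.25 ≤ 92.25, so it lies inside.
All remaining points lie in this disk, and no smaller disk contains both endpoints, so this is the minimum enclosing circle.
The points at distance exactly r from the centre are (8, -8), (-7, 4) — 2 points.

2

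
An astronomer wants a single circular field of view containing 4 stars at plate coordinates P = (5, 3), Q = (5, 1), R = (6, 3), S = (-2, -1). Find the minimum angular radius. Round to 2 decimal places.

4.47

The minimum enclosing circle of a finite set is fixed by two of the points (as a diameter) or three (as a circumcircle).
The farthest pair is R–S with squared distance 80. The circle on this segment as diameter has centre (2, 1) and r² = 80/4 = 20.
Check P: distance² to centre = 13 ≤ 20, so it lies inside.
All remaining points lie in this disk, and no smaller disk contains both endpoints, so this is the minimum enclosing circle.
r = √20 ≈ 4.47.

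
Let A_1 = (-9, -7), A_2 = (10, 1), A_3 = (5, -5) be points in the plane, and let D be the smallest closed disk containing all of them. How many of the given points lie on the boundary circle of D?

Side lengths²: A_1A_2² = 425, A_1A_3² = 200, A_2A_3² = 61.
Since A_1A_2² = 425 ≥ 200 + 61 = 261, the angle opposite A_1A_2 is not acute, so the smallest enclosing circle has A_1A_2 as diameter.
Centre = midpoint of A_1A_2 = (0.5, -3), r² = 425/4 = 106.25.
The points at distance exactly r from the centre are A_1, A_2 — 2 points.

2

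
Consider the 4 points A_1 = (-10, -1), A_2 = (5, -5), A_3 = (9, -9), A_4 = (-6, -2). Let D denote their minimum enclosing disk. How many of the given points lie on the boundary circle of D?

2

The minimum enclosing circle of a finite set is fixed by two of the points (as a diameter) or three (as a circumcircle).
The farthest pair is A_1–A_3 with squared distance 425. The circle on this segment as diameter has centre (-0.5, -5) and r² = 425/4 = 106.25.
Check A_2: distance² to centre = 30.25 ≤ 106.25, so it lies inside.
All remaining points lie in this disk, and no smaller disk contains both endpoints, so this is the minimum enclosing circle.
The points at distance exactly r from the centre are A_1, A_3 — 2 points.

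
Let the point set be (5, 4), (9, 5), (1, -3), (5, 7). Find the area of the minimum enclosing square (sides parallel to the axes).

The bounding box has width 8 and height 10.
An axis-aligned square enclosing the set must have side ≥ max(width, height).
So the minimum side is max(8, 10) = 10.
Area = 10² = 100.

100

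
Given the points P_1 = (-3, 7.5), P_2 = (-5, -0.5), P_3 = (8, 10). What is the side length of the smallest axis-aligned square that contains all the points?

The bounding box has width 13 and height 10.5.
An axis-aligned square enclosing the set must have side ≥ max(width, height).
So the minimum side is max(13, 10.5) = 13.

13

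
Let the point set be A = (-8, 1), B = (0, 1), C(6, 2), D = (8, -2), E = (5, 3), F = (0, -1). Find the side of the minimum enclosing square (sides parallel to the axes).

16

The bounding box has width 16 and height 5.
An axis-aligned square enclosing the set must have side ≥ max(width, height).
So the minimum side is max(16, 5) = 16.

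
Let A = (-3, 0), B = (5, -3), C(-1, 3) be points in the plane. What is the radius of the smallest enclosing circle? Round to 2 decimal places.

Side lengths²: AB² = 73, AC² = 13, BC² = 72.
Since AB² = 73 < 72 + 13 = 85, the triangle is acute, so the smallest enclosing circle is the circumcircle.
Circumcentre = (1.3, -0.7), r² = 18.98.
r = √(18.98) ≈ 4.36.

4.36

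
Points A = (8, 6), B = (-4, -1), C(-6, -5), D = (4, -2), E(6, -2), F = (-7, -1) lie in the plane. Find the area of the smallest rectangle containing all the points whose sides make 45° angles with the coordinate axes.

175

In coordinates u = x + y, v = x − y the rectangle is axis-aligned; the map (x,y)→(u,v) scales areas by 2.
u-values: 14, -5, -11, 2, 4, -8; range = 14 − (-11) = 25.
v-values: 2, -3, -1, 6, 8, -6; range = 8 − (-6) = 14.
Area = (25 × 14) / 2 = 175.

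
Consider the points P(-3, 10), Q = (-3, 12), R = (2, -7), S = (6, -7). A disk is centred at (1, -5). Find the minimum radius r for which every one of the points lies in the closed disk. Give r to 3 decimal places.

The required radius is the distance from (1, -5) to the farthest point.
Squared distances: 241, 305, 5, 29.
Maximum is 305, attained at Q.
r = √305 ≈ 17.464.

17.464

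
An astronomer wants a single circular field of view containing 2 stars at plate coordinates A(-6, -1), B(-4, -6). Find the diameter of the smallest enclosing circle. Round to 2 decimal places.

The smallest circle enclosing two points has them as diameter endpoints.
Centre = midpoint = (-5, -3.5); r² = |AB|²/4 = 29/4 = 7.25.
Diameter = 2r = 2√(7.25) ≈ 5.39.

5.39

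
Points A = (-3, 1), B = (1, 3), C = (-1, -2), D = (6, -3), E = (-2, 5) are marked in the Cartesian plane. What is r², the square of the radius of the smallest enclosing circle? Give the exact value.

The farthest pair is D–E with squared distance 128. The circle on this segment as diameter has centre (2, 1) and r² = 128/4 = 32.
Check A: distance² to centre = 25 ≤ 32, so it lies inside.
All remaining points lie in this disk, and no smaller disk contains both endpoints, so this is the minimum enclosing circle.

32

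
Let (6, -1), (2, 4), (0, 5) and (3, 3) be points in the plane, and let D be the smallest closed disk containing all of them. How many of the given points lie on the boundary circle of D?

A smallest enclosing disk is always determined by at most three of the input points on its boundary.
The farthest pair is (6, -1)–(0, 5) with squared distance 72. The circle on this segment as diameter has centre (3, 2) and r² = 72/4 = 18.
Check (2, 4): distance² to centre = 5 ≤ 18, so it lies inside.
All remaining points lie in this disk, and no smaller disk contains both endpoints, so this is the minimum enclosing circle.
The points at distance exactly r from the centre are (6, -1), (0, 5) — 2 points.

2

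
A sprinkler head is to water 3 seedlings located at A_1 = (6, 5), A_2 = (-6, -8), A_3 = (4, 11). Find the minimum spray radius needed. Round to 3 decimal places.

10.735

Side lengths²: A_1A_2² = 313, A_1A_3² = 40, A_2A_3² = 461.
Since A_2A_3² = 461 ≥ 313 + 40 = 353, the angle opposite A_2A_3 is not acute, so the smallest enclosing circle has A_2A_3 as diameter.
Centre = midpoint of A_2A_3 = (-1, 1.5), r² = 461/4 = 115.25.
r = √(115.25) ≈ 10.735.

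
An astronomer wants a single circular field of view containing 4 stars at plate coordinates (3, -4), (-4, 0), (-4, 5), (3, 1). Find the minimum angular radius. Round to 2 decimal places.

5.70

By Welzl's lemma the MEC is supported by two points (diametrically opposite) or three points (on a circumcircle).
The farthest pair is (3, -4)–(-4, 5) with squared distance 130. The circle on this segment as diameter has centre (-0.5, 0.5) and r² = 130/4 = 32.5.
Check (-4, 0): distance² to centre = 12.5 ≤ 32.5, so it lies inside.
All remaining points lie in this disk, and no smaller disk contains both endpoints, so this is the minimum enclosing circle.
r = √(32.5) ≈ 5.70.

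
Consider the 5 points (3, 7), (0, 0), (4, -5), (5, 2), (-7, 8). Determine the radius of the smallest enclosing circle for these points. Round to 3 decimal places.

8.515

By Welzl's lemma the MEC is supported by two points (diametrically opposite) or three points (on a circumcircle).
The farthest pair is (4, -5)–(-7, 8) with squared distance 290. The circle on this segment as diameter has centre (-1.5, 1.5) and r² = 290/4 = 72.5.
Check (3, 7): distance² to centre = 50.5 ≤ 72.5, so it lies inside.
All remaining points lie in this disk, and no smaller disk contains both endpoints, so this is the minimum enclosing circle.
r = √(72.5) ≈ 8.515.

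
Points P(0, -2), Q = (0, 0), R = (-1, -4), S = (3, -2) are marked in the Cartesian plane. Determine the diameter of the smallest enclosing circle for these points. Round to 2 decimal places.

4.75

By Welzl's lemma the MEC is supported by two points (diametrically opposite) or three points (on a circumcircle).
The minimum enclosing circle is determined by three boundary points: Q, R, S.
Their circumcentre is (9/14, -16/7) with r² = 1105/196.
The farthest remaining point P is at distance² 97/196 ≤ 1105/196.
Diameter = 2r = 2√(1105/196) ≈ 4.75.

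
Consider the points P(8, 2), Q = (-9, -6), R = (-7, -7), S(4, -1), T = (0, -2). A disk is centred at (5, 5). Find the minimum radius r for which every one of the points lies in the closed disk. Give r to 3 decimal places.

The required radius is the distance from (5, 5) to the farthest point.
Squared distances: 18, 317, 288, 37, 74.
Maximum is 317, attained at Q.
r = √317 ≈ 17.804.

17.804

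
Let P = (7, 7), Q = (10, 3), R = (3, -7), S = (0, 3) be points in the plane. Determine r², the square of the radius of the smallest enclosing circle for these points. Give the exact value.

A smallest enclosing disk is always determined by at most three of the input points on its boundary.
The farthest pair is P–R with squared distance 212. The circle on this segment as diameter has centre (5, 0) and r² = 212/4 = 53.
Check Q: distance² to centre = 34 ≤ 53, so it lies inside.
All remaining points lie in this disk, and no smaller disk contains both endpoints, so this is the minimum enclosing circle.

53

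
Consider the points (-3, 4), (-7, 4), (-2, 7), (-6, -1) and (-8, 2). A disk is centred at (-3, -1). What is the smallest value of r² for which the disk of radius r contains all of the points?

65

The required radius is the distance from (-3, -1) to the farthest point.
Squared distances: 25, 41, 65, 9, 34.
Maximum is 65, attained at (-2, 7).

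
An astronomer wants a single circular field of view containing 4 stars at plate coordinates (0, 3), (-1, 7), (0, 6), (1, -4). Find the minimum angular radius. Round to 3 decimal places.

5.590

The farthest pair is (-1, 7)–(1, -4) with squared distance 125. The circle on this segment as diameter has centre (0, 1.5) and r² = 125/4 = 31.25.
Check (0, 3): distance² to centre = 2.25 ≤ 31.25, so it lies inside.
All remaining points lie in this disk, and no smaller disk contains both endpoints, so this is the minimum enclosing circle.
r = √(31.25) ≈ 5.590.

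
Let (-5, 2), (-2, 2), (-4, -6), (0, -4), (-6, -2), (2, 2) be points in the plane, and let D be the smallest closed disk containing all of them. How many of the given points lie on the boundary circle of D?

The minimum enclosing circle is determined by three boundary points: (-5, 2), (-4, -6), (2, 2).
Their circumcentre is (-1.5, -1.625) with r² = 25.390625.
The farthest remaining point (-6, -2) is at distance² 20.390625 ≤ 25.390625.
The points at distance exactly r from the centre are (-5, 2), (-4, -6), (2, 2) — 3 points.

3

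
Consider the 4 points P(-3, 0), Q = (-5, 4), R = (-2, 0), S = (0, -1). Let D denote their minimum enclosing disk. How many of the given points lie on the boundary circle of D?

2

By Welzl's lemma the MEC is supported by two points (diametrically opposite) or three points (on a circumcircle).
The farthest pair is Q–S with squared distance 50. The circle on this segment as diameter has centre (-2.5, 1.5) and r² = 50/4 = 12.5.
Check P: distance² to centre = 2.5 ≤ 12.5, so it lies inside.
All remaining points lie in this disk, and no smaller disk contains both endpoints, so this is the minimum enclosing circle.
The points at distance exactly r from the centre are Q, S — 2 points.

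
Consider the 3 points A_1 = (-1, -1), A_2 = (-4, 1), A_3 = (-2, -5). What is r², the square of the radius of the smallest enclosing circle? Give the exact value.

Side lengths²: A_1A_2² = 13, A_1A_3² = 17, A_2A_3² = 40.
Since A_2A_3² = 40 ≥ 17 + 13 = 30, the angle opposite A_2A_3 is not acute, so the smallest enclosing circle has A_2A_3 as diameter.
Centre = midpoint of A_2A_3 = (-3, -2), r² = 40/4 = 10.

10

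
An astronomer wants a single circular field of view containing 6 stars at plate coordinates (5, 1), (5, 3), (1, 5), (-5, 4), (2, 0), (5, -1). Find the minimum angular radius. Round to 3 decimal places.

The minimum enclosing circle of a finite set is fixed by two of the points (as a diameter) or three (as a circumcircle).
The farthest pair is (-5, 4)–(5, -1) with squared distance 125. The circle on this segment as diameter has centre (0, 1.5) and r² = 125/4 = 31.25.
Check (5, 1): distance² to centre = 25.25 ≤ 31.25, so it lies inside.
All remaining points lie in this disk, and no smaller disk contains both endpoints, so this is the minimum enclosing circle.
r = √(31.25) ≈ 5.590.

5.590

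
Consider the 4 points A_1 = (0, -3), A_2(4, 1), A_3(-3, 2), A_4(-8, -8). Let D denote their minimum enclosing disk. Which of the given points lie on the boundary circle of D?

A_2, A_4

The farthest pair is A_2–A_4 with squared distance 225. The circle on this segment as diameter has centre (-2, -3.5) and r² = 225/4 = 56.25.
Check A_1: distance² to centre = 4.25 ≤ 56.25, so it lies inside.
All remaining points lie in this disk, and no smaller disk contains both endpoints, so this is the minimum enclosing circle.
The points at distance exactly r from the centre are A_2, A_4 — 2 points.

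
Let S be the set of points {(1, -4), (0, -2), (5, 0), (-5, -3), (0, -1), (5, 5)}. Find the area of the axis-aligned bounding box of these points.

90

x ranges over [-5, 5], width 10.
y ranges over [-4, 5], height 9.
Area = 10 × 9 = 90.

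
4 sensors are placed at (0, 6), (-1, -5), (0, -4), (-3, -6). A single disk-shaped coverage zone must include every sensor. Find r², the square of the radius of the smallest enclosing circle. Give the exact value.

A smallest enclosing disk is always determined by at most three of the input points on its boundary.
The farthest pair is (0, 6)–(-3, -6) with squared distance 153. The circle on this segment as diameter has centre (-1.5, 0) and r² = 153/4 = 38.25.
Check (-1, -5): distance² to centre = 25.25 ≤ 38.25, so it lies inside.
All remaining points lie in this disk, and no smaller disk contains both endpoints, so this is the minimum enclosing circle.

38.25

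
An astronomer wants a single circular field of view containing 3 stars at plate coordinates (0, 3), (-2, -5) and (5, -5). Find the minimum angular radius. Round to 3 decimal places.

4.862

Call the three points A, B, C in the order given.
Side lengths²: AB² = 68, AC² = 89, BC² = 49.
Since AC² = 89 < 68 + 49 = 117, the triangle is acute, so the smallest enclosing circle is the circumcircle.
Circumcentre = (1.5, -1.625), r² = 23.640625.
r = √(23.640625) ≈ 4.862.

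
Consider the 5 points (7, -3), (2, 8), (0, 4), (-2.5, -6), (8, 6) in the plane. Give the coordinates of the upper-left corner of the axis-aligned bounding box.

(-2.5, 8)

x-range [-2.5, 8], y-range [-6, 8].
The upper-left corner is (-2.5, 8).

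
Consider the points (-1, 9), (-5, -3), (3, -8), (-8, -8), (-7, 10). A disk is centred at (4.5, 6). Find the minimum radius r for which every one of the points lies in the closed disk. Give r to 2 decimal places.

18.77

The required radius is the distance from (4.5, 6) to the farthest point.
Squared distances: 39.25, 171.25, 198.25, 352.25, 148.25.
Maximum is 352.25, attained at (-8, -8).
r = √(352.25) ≈ 18.77.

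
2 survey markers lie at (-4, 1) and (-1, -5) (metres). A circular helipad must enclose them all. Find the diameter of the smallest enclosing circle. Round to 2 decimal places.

6.71

The smallest circle enclosing two points has them as diameter endpoints.
Centre = midpoint = (-2.5, -2); r² = |(-4, 1)−(-1, -5)|²/4 = 45/4 = 11.25.
Diameter = 2r = 2√(11.25) ≈ 6.71.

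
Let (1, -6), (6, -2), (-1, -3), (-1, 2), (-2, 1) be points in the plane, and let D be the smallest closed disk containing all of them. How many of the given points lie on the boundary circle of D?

3

By Welzl's lemma the MEC is supported by two points (diametrically opposite) or three points (on a circumcircle).
The minimum enclosing circle is determined by three boundary points: (1, -6), (6, -2), (-1, 2).
Their circumcentre is (19/12, -77/48) with r² = 45305/2304.
The farthest remaining point (-2, 1) is at distance² 45209/2304 ≤ 45305/2304.
The points at distance exactly r from the centre are (1, -6), (6, -2), (-1, 2) — 3 points.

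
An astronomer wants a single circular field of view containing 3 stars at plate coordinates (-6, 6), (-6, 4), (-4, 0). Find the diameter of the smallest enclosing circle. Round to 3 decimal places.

6.325

Call the three points A, B, C in the order given.
Side lengths²: AB² = 4, AC² = 40, BC² = 20.
Since AC² = 40 ≥ 20 + 4 = 24, the angle opposite AC is not acute, so the smallest enclosing circle has AC as diameter.
Centre = midpoint of AC = (-5, 3), r² = 40/4 = 10.
Diameter = 2r = 2√10 ≈ 6.325.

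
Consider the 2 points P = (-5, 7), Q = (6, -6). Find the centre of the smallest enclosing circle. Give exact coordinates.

(0.5, 0.5)

The smallest circle enclosing two points has them as diameter endpoints.
Centre = midpoint = (0.5, 0.5); r² = |PQ|²/4 = 290/4 = 72.5.
Centre = (0.5, 0.5).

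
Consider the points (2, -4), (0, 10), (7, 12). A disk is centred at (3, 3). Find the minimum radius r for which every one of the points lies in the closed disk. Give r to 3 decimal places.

9.849

The required radius is the distance from (3, 3) to the farthest point.
Squared distances: 50, 58, 97.
Maximum is 97, attained at (7, 12).
r = √97 ≈ 9.849.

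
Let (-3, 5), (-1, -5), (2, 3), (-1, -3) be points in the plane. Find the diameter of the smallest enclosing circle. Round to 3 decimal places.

The farthest pair is (-3, 5)–(-1, -5) with squared distance 104. The circle on this segment as diameter has centre (-2, 0) and r² = 104/4 = 26.
Check (2, 3): distance² to centre = 25 ≤ 26, so it lies inside.
All remaining points lie in this disk, and no smaller disk contains both endpoints, so this is the minimum enclosing circle.
Diameter = 2r = 2√26 ≈ 10.198.

10.198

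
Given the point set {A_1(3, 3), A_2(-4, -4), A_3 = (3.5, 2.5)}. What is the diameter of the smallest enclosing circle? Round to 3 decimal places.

9.925

Side lengths²: A_1A_2² = 98, A_1A_3² = 0.5, A_2A_3² = 98.5.
Since A_2A_3² = 98.5 ≥ 98 + 0.5 = 98.5, the angle opposite A_2A_3 is not acute, so the smallest enclosing circle has A_2A_3 as diameter.
Centre = midpoint of A_2A_3 = (-0.25, -0.75), r² = 98.5/4 = 24.625.
Diameter = 2r = 2√(24.625) ≈ 9.925.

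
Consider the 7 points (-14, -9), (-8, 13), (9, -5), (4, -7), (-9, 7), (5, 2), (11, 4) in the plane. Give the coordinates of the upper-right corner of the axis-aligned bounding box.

(11, 13)

x-range [-14, 11], y-range [-9, 13].
The upper-right corner is (11, 13).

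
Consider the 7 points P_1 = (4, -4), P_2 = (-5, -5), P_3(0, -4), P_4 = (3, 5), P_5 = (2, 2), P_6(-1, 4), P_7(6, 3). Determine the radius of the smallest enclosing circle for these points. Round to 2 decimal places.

By Welzl's lemma the MEC is supported by two points (diametrically opposite) or three points (on a circumcircle).
The farthest pair is P_2–P_7 with squared distance 185. The circle on this segment as diameter has centre (0.5, -1) and r² = 185/4 = 46.25.
Check P_1: distance² to centre = 21.25 ≤ 46.25, so it lies inside.
All remaining points lie in this disk, and no smaller disk contains both endpoints, so this is the minimum enclosing circle.
r = √(46.25) ≈ 6.80.

6.80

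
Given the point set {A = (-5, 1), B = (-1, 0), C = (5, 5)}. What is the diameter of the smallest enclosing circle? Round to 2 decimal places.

10.77

Side lengths²: AB² = 17, AC² = 116, BC² = 61.
Since AC² = 116 ≥ 61 + 17 = 78, the angle opposite AC is not acute, so the smallest enclosing circle has AC as diameter.
Centre = midpoint of AC = (0, 3), r² = 116/4 = 29.
Diameter = 2r = 2√29 ≈ 10.77.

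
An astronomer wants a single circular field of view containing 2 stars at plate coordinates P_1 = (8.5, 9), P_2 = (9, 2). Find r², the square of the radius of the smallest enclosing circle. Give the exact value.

12.3125

The smallest circle enclosing two points has them as diameter endpoints.
Centre = midpoint = (8.75, 5.5); r² = |P_1P_2|²/4 = 49.25/4 = 12.3125.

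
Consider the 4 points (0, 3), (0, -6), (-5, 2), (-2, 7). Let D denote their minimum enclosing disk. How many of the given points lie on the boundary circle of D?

The farthest pair is (0, -6)–(-2, 7) with squared distance 173. The circle on this segment as diameter has centre (-1, 0.5) and r² = 173/4 = 43.25.
Check (0, 3): distance² to centre = 7.25 ≤ 43.25, so it lies inside.
All remaining points lie in this disk, and no smaller disk contains both endpoints, so this is the minimum enclosing circle.
The points at distance exactly r from the centre are (0, -6), (-2, 7) — 2 points.

2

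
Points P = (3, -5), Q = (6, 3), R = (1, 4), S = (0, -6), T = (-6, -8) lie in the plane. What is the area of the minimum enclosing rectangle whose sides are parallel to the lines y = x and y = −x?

In coordinates u = x + y, v = x − y the rectangle is axis-aligned; the map (x,y)→(u,v) scales areas by 2.
u-values: -2, 9, 5, -6, -14; range = 9 − (-14) = 23.
v-values: 8, 3, -3, 6, 2; range = 8 − (-3) = 11.
Area = (23 × 11) / 2 = 126.5.

126.5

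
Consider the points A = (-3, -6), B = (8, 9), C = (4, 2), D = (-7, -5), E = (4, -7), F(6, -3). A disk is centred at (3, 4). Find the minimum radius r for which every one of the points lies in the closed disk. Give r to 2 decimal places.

13.45

The required radius is the distance from (3, 4) to the farthest point.
Squared distances: 136, 50, 5, 181, 122, 58.
Maximum is 181, attained at D.
r = √181 ≈ 13.45.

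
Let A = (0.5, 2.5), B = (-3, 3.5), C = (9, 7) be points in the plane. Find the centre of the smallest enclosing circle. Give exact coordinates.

(3, 5.25)

Side lengths²: AB² = 13.25, AC² = 92.5, BC² = 156.25.
Since BC² = 156.25 ≥ 92.5 + 13.25 = 105.75, the angle opposite BC is not acute, so the smallest enclosing circle has BC as diameter.
Centre = midpoint of BC = (3, 5.25), r² = 156.25/4 = 39.0625.
Centre = (3, 5.25).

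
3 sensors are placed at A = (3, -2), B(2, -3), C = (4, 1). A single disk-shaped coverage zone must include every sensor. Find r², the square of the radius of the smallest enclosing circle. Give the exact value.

5

Side lengths²: AB² = 2, AC² = 10, BC² = 20.
Since BC² = 20 ≥ 10 + 2 = 12, the angle opposite BC is not acute, so the smallest enclosing circle has BC as diameter.
Centre = midpoint of BC = (3, -1), r² = 20/4 = 5.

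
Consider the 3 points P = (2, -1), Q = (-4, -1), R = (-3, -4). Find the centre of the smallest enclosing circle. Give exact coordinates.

Side lengths²: PQ² = 36, PR² = 34, QR² = 10.
Since PQ² = 36 < 34 + 10 = 44, the triangle is acute, so the smallest enclosing circle is the circumcircle.
Circumcentre = (-1, -5/3), r² = 85/9.
Centre = (-1, -5/3).

(-1, -5/3)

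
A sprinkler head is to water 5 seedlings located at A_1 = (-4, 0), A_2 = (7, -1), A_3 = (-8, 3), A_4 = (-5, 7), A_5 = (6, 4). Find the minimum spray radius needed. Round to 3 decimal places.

The farthest pair is A_2–A_3 with squared distance 241. The circle on this segment as diameter has centre (-0.5, 1) and r² = 241/4 = 60.25.
Check A_1: distance² to centre = 13.25 ≤ 60.25, so it lies inside.
All remaining points lie in this disk, and no smaller disk contains both endpoints, so this is the minimum enclosing circle.
r = √(60.25) ≈ 7.762.

7.762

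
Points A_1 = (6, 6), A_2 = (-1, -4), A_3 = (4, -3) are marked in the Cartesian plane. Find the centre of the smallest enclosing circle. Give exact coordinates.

(2.5, 1)

Side lengths²: A_1A_2² = 149, A_1A_3² = 85, A_2A_3² = 26.
Since A_1A_2² = 149 ≥ 85 + 26 = 111, the angle opposite A_1A_2 is not acute, so the smallest enclosing circle has A_1A_2 as diameter.
Centre = midpoint of A_1A_2 = (2.5, 1), r² = 149/4 = 37.25.
Centre = (2.5, 1).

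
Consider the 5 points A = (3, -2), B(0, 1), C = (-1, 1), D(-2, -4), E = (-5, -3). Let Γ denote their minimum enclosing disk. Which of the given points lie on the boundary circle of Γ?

A, E

A smallest enclosing disk is always determined by at most three of the input points on its boundary.
The farthest pair is A–E with squared distance 65. The circle on this segment as diameter has centre (-1, -2.5) and r² = 65/4 = 16.25.
Check B: distance² to centre = 13.25 ≤ 16.25, so it lies inside.
All remaining points lie in this disk, and no smaller disk contains both endpoints, so this is the minimum enclosing circle.
The points at distance exactly r from the centre are A, E — 2 points.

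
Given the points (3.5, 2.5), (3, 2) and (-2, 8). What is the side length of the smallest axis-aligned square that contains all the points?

The bounding box has width 5.5 and height 6.
An axis-aligned square enclosing the set must have side ≥ max(width, height).
So the minimum side is max(5.5, 6) = 6.

6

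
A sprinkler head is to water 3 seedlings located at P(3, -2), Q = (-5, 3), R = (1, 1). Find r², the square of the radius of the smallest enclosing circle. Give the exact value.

Side lengths²: PQ² = 89, PR² = 13, QR² = 40.
Since PQ² = 89 ≥ 40 + 13 = 53, the angle opposite PQ is not acute, so the smallest enclosing circle has PQ as diameter.
Centre = midpoint of PQ = (-1, 0.5), r² = 89/4 = 22.25.

22.25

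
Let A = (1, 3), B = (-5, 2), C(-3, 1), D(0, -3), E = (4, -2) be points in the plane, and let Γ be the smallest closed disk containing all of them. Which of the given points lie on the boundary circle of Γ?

The farthest pair is B–E with squared distance 97. The circle on this segment as diameter has centre (-0.5, 0) and r² = 97/4 = 24.25.
Check A: distance² to centre = 11.25 ≤ 24.25, so it lies inside.
All remaining points lie in this disk, and no smaller disk contains both endpoints, so this is the minimum enclosing circle.
The points at distance exactly r from the centre are B, E — 2 points.

B, E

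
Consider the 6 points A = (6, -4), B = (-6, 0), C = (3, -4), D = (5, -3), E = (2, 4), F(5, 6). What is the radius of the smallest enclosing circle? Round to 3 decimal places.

By Welzl's lemma the MEC is supported by two points (diametrically opposite) or three points (on a circumcircle).
The minimum enclosing circle is determined by three boundary points: A, B, F.
Their circumcentre is (49/58, 31/58) with r² = 79285/1682.
The farthest remaining point D is at distance² 50053/1682 ≤ 79285/1682.
r = √(79285/1682) ≈ 6.866.

6.866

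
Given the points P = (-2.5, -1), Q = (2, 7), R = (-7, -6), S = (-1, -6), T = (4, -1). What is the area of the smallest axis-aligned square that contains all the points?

The bounding box has width 11 and height 13.
An axis-aligned square enclosing the set must have side ≥ max(width, height).
So the minimum side is max(11, 13) = 13.
Area = 13² = 169.

169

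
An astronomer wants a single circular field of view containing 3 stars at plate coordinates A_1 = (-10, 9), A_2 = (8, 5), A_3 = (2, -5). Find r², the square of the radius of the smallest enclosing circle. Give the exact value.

Side lengths²: A_1A_2² = 340, A_1A_3² = 340, A_2A_3² = 136.
Since A_1A_3² = 340 < 340 + 136 = 476, the triangle is acute, so the smallest enclosing circle is the circumcircle.
Circumcentre = (-5/3, 4), r² = 850/9.

850/9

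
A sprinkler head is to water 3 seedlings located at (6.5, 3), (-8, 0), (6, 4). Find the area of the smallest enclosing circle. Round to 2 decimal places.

Call the three points A, B, C in the order given.
Side lengths²: AB² = 219.25, AC² = 1.25, BC² = 212.
Since AB² = 219.25 ≥ 212 + 1.25 = 213.25, the angle opposite AB is not acute, so the smallest enclosing circle has AB as diameter.
Centre = midpoint of AB = (-0.75, 1.5), r² = 219.25/4 = 54.8125.
Area = π·r² = π·54.8125 ≈ 172.20.

172.20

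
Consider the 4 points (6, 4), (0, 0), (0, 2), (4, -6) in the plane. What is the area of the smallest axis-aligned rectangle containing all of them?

60

x ranges over [0, 6], width 6.
y ranges over [-6, 4], height 10.
Area = 6 × 10 = 60.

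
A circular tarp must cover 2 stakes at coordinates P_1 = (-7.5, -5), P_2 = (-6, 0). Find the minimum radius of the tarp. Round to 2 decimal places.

The smallest circle enclosing two points has them as diameter endpoints.
Centre = midpoint = (-6.75, -2.5); r² = |P_1P_2|²/4 = 27.25/4 = 6.8125.
r = √(6.8125) ≈ 2.61.

2.61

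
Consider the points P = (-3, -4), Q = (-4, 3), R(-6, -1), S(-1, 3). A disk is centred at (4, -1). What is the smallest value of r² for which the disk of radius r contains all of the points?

100

The required radius is the distance from (4, -1) to the farthest point.
Squared distances: 58, 80, 100, 41.
Maximum is 100, attained at R.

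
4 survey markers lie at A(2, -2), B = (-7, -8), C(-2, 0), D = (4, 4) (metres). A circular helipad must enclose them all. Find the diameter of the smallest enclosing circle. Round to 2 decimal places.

The minimum enclosing circle of a finite set is fixed by two of the points (as a diameter) or three (as a circumcircle).
The farthest pair is B–D with squared distance 265. The circle on this segment as diameter has centre (-1.5, -2) and r² = 265/4 = 66.25.
Check A: distance² to centre = 12.25 ≤ 66.25, so it lies inside.
All remaining points lie in this disk, and no smaller disk contains both endpoints, so this is the minimum enclosing circle.
Diameter = 2r = 2√(66.25) ≈ 16.28.

16.28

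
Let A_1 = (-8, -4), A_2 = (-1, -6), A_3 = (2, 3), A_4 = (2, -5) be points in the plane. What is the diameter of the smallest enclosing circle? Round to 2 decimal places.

12.27

The minimum enclosing circle of a finite set is fixed by two of the points (as a diameter) or three (as a circumcircle).
The minimum enclosing circle is determined by three boundary points: A_1, A_3, A_4.
Their circumcentre is (-2.65, -1) with r² = 37.6225.
The farthest remaining point A_2 is at distance² 27.7225 ≤ 37.6225.
Diameter = 2r = 2√(37.6225) ≈ 12.27.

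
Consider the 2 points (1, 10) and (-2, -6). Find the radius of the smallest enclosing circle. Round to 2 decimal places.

The smallest circle enclosing two points has them as diameter endpoints.
Centre = midpoint = (-0.5, 2); r² = |(1, 10)−(-2, -6)|²/4 = 265/4 = 66.25.
r = √(66.25) ≈ 8.14.

8.14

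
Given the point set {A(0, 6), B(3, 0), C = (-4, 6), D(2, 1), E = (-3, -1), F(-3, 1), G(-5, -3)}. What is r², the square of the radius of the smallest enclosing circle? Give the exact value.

19345/722

The minimum enclosing circle is determined by three boundary points: A, B, G.
Their circumcentre is (-77/38, 47/38) with r² = 19345/722.
The farthest remaining point C is at distance² 19193/722 ≤ 19345/722.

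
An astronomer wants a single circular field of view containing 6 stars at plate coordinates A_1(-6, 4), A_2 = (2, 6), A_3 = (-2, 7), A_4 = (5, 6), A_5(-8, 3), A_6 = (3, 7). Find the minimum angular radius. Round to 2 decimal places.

A smallest enclosing disk is always determined by at most three of the input points on its boundary.
The farthest pair is A_4–A_5 with squared distance 178. The circle on this segment as diameter has centre (-1.5, 4.5) and r² = 178/4 = 44.5.
Check A_1: distance² to centre = 20.5 ≤ 44.5, so it lies inside.
All remaining points lie in this disk, and no smaller disk contains both endpoints, so this is the minimum enclosing circle.
r = √(44.5) ≈ 6.67.

6.67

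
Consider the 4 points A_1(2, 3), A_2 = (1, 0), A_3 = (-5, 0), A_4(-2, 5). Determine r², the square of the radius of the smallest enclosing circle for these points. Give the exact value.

A smallest enclosing disk is always determined by at most three of the input points on its boundary.
The farthest pair is A_1–A_3 with squared distance 58. The circle on this segment as diameter has centre (-1.5, 1.5) and r² = 58/4 = 14.5.
Check A_2: distance² to centre = 8.5 ≤ 14.5, so it lies inside.
All remaining points lie in this disk, and no smaller disk contains both endpoints, so this is the minimum enclosing circle.

14.5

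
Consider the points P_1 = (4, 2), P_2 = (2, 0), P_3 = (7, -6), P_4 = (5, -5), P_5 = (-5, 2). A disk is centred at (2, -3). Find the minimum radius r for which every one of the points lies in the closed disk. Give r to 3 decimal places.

The required radius is the distance from (2, -3) to the farthest point.
Squared distances: 29, 9, 34, 13, 74.
Maximum is 74, attained at P_5.
r = √74 ≈ 8.602.

8.602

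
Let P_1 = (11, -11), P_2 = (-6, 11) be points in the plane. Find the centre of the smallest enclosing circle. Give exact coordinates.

The smallest circle enclosing two points has them as diameter endpoints.
Centre = midpoint = (2.5, 0); r² = |P_1P_2|²/4 = 773/4 = 193.25.
Centre = (2.5, 0).

(2.5, 0)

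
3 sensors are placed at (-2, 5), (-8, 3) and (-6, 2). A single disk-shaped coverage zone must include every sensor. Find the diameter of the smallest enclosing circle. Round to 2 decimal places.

6.32

Call the three points A, B, C in the order given.
Side lengths²: AB² = 40, AC² = 25, BC² = 5.
Since AB² = 40 ≥ 25 + 5 = 30, the angle opposite AB is not acute, so the smallest enclosing circle has AB as diameter.
Centre = midpoint of AB = (-5, 4), r² = 40/4 = 10.
Diameter = 2r = 2√10 ≈ 6.32.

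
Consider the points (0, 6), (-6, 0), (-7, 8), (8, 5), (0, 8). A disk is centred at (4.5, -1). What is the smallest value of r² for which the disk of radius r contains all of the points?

213.25

The required radius is the distance from (4.5, -1) to the farthest point.
Squared distances: 69.25, 111.25, 213.25, 48.25, 101.25.
Maximum is 213.25, attained at (-7, 8).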